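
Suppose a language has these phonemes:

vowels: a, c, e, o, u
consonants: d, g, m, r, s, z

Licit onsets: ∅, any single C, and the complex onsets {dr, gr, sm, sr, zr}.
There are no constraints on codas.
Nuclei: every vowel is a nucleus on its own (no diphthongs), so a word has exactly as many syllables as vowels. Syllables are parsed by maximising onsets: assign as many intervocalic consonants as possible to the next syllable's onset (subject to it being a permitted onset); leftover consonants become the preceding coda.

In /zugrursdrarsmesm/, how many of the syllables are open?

Vowels present: u, u, a, e; each is a nucleus, giving 4 syllables.
Between /u/ (V1) and /u/ (V2): /gr/ — entire cluster is a permitted onset → onset /gr/, coda ∅.
Between /u/ (V2) and /a/ (V3): /rsdr/ — longest licit onset from the right is /dr/, leaving /rs/ as coda.
Between /a/ (V3) and /e/ (V4): /rsm/ — longest licit onset from the right is /sm/, leaving /r/ as coda.
Putting it together: zu.grurs.drar.smesm.
Classifying each syllable: /zu/ (open), /grurs/ (closed), /drar/ (closed), /smesm/ (closed).
Open syllables: 1.

1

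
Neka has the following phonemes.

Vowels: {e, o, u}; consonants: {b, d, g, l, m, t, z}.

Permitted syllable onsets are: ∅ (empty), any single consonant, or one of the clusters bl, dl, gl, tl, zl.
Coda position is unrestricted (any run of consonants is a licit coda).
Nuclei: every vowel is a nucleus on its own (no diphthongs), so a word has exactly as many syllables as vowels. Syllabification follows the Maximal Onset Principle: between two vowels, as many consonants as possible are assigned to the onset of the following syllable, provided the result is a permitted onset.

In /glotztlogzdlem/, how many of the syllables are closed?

3

Nuclei (vowels): o, o, e → 3 syllables.
Between /o/ (V1) and /o/ (V2): /tztl/; trying suffixes from longest down, /tl/ is the first permitted one, so coda /tz/ | onset /tl/.
Between /o/ (V2) and /e/ (V3): /gzdl/; trying suffixes from longest down, /dl/ is the first permitted one, so coda /gz/ | onset /dl/.
So the parse is glotz.tlogz.dlem.
Classifying each syllable: /glotz/ (closed), /tlogz/ (closed), /dlem/ (closed).
Closed syllables: 3.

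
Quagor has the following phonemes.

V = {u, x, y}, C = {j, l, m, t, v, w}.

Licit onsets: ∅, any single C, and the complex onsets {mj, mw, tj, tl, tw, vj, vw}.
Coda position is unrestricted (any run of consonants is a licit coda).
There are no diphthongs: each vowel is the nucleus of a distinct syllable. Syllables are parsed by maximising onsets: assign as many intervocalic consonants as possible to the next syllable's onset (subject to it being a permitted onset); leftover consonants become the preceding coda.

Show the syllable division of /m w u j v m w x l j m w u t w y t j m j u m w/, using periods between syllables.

mwujv.mwxlj.mwu.twytj.mjumw

Nuclei (vowels): u, x, u, y, u → 5 syllables.
Between /u/ (V1) and /x/ (V2): /jvmw/; trying suffixes from longest down, /mw/ is the first permitted one, so coda /jv/ | onset /mw/.
Between /x/ (V2) and /u/ (V3): /ljmw/ — longest licit onset from the right is /mw/, leaving /lj/ as coda.
Between /u/ (V3) and /y/ (V4): /tw/ — entire cluster is a permitted onset → onset /tw/, coda ∅.
Between /y/ (V4) and /u/ (V5): cluster /tjmj/ — the longest permitted-onset suffix is /mj/; onset = /mj/, preceding coda = /tj/.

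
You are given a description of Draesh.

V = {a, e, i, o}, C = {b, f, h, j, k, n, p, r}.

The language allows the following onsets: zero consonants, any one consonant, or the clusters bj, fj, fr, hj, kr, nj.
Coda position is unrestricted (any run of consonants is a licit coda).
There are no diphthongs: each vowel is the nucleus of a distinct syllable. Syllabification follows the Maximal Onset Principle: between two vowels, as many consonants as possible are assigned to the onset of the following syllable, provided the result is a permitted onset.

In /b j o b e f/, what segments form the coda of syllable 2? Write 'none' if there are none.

The vowels are o, e — 2 nuclei, so 2 syllables.
V1 /o/ – V2 /e/: just /b/ — single C goes to the following onset.
Syllabification: bjo.bef.
Syllable 2 is /bef/: onset /b/, nucleus /e/, coda /f/.

f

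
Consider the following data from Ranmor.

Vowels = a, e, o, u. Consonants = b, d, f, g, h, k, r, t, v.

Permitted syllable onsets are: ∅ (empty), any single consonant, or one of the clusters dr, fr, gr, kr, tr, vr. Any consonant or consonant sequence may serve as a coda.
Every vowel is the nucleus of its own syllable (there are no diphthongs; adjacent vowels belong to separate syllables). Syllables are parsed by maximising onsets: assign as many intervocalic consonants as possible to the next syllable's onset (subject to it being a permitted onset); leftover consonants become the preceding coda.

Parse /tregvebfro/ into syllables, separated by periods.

treg.veb.fro

Nuclei (vowels): e, e, o → 3 syllables.
σ1/σ2 boundary: cluster /gv/ — the longest permitted-onset suffix is /v/; onset = /v/, preceding coda = /g/.
σ2/σ3 boundary: /bfr/ splits as /b/ + /fr/ (/fr/ is the longest suffix that is a licit onset).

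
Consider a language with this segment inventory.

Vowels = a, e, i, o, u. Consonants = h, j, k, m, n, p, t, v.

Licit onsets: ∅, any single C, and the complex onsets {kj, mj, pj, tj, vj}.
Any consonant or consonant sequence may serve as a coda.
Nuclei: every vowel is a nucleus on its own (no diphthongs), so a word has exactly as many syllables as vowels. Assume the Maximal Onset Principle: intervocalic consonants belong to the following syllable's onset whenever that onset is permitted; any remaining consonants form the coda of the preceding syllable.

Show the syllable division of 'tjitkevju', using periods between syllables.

tjit.ke.vju

Nuclei (vowels): i, e, u → 3 syllables.
Between /i/ (V1) and /e/ (V2): /tk/; trying suffixes from longest down, /k/ is the first permitted one, so coda /t/ | onset /k/.
Between /e/ (V2) and /u/ (V3): cluster /vj/ — /vj/ is itself a permitted onset, so the whole cluster goes right; preceding coda = ∅.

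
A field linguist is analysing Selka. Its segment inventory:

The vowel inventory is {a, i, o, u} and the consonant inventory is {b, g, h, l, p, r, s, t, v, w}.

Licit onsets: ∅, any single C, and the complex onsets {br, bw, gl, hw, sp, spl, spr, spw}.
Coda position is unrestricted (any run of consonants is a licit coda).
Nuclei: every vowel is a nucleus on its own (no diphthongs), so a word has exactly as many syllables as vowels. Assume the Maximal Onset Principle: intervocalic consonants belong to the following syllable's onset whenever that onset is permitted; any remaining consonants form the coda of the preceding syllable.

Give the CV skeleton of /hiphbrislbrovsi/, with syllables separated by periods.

Nuclei (vowels): i, i, o, i → 4 syllables.
Between /i/ (V1) and /i/ (V2): cluster /phbr/ — the longest permitted-onset suffix is /br/; onset = /br/, preceding coda = /ph/.
Between /i/ (V2) and /o/ (V3): /slbr/; trying suffixes from longest down, /br/ is the first permitted one, so coda /sl/ | onset /br/.
Between /o/ (V3) and /i/ (V4): cluster /vs/ — the longest permitted-onset suffix is /s/; onset = /s/, preceding coda = /v/.
Putting it together: hiph.brisl.brov.si.
Mapping each syllable to C/V: /hiph/ → CVCC, /brisl/ → CCVCC, /brov/ → CCVC, /si/ → CV.

CVCC.CCVCC.CCVC.CV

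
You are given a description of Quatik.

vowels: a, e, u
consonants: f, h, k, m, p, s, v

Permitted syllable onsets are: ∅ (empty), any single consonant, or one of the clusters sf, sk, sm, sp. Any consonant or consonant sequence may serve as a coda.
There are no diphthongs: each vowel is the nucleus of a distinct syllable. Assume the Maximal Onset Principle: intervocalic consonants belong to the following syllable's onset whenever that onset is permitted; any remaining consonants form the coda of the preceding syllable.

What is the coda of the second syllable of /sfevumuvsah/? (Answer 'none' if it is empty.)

The vowels are e, u, u, a — 4 nuclei, so 4 syllables.
Between /e/ (V1) and /u/ (V2): just /v/ — single C goes to the following onset.
Between /u/ (V2) and /u/ (V3): /m/ is a single consonant, so it becomes the next onset.
Between /u/ (V3) and /a/ (V4): /vs/; trying suffixes from longest down, /s/ is the first permitted one, so coda /v/ | onset /s/.
So the parse is sfe.vu.muv.sah.
Syllable 2 is /vu/: onset /v/, nucleus /u/, coda ∅.

none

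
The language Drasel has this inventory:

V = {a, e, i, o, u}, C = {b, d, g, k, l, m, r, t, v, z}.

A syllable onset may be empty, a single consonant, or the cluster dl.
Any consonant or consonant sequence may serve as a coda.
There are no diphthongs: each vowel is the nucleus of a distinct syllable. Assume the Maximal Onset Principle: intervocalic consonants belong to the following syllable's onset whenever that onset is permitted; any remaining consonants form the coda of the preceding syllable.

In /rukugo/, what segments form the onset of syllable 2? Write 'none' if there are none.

The vowels are u, u, o — 3 nuclei, so 3 syllables.
V1 /u/ – V2 /u/: /k/ → onset of the next syllable (single consonants are always licit onsets).
V2 /u/ – V3 /o/: just /g/ — single C goes to the following onset.
So the parse is ru.ku.go.
Syllable 2 is /ku/: onset /k/, nucleus /u/, coda ∅.

k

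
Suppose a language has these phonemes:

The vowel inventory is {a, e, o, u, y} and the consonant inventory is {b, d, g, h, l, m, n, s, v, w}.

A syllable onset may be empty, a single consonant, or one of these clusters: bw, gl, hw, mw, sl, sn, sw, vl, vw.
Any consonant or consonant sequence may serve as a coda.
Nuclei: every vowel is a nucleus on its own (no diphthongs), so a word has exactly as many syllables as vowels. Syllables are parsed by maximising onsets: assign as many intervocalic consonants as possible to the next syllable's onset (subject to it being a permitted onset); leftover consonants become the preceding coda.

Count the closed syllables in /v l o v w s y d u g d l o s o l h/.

Vowels present: o, y, u, o, o; each is a nucleus, giving 5 syllables.
/o…y/ gap (V1→V2): /vws/; trying suffixes from longest down, /s/ is the first permitted one, so coda /vw/ | onset /s/.
/y…u/ gap (V2→V3): /d/ is a single consonant, so it becomes the next onset.
/u…o/ gap (V3→V4): /gdl/; trying suffixes from longest down, /l/ is the first permitted one, so coda /gd/ | onset /l/.
/o…o/ gap (V4→V5): /s/ is a single consonant, so it becomes the next onset.
Putting it together: vlovw.sy.dugd.lo.solh.
Classifying each syllable: /vlovw/ (closed), /sy/ (open), /dugd/ (closed), /lo/ (open), /solh/ (closed).
Closed syllables: 3.

3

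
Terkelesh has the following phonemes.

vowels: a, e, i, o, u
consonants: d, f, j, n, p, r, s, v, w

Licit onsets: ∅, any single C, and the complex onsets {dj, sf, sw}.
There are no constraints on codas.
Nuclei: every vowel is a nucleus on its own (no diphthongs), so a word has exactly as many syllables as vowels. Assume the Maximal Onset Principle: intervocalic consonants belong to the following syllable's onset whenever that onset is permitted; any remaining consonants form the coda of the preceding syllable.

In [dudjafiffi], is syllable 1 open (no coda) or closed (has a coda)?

open

The vowels are u, a, i, i — 4 nuclei, so 4 syllables.
/u…a/ gap (V1→V2): cluster /dj/ — /dj/ is itself a permitted onset, so the whole cluster goes right; preceding coda = ∅.
/a…i/ gap (V2→V3): /f/ is a single consonant, so it becomes the next onset.
/i…i/ gap (V3→V4): cluster /ff/ — the longest permitted-onset suffix is /f/; onset = /f/, preceding coda = /f/.
So the parse is du.dja.fif.fi.
Syllable 1 is /du/; it ends in its nucleus with no coda, so it is open.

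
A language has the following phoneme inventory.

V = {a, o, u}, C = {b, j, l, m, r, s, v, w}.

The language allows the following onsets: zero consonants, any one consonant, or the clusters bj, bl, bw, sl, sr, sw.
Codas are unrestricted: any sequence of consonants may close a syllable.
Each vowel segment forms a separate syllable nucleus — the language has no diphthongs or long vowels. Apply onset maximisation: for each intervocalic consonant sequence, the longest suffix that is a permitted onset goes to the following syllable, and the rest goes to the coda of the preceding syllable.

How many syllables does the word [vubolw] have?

2

The vowels are u, o — 2 nuclei, so 2 syllables.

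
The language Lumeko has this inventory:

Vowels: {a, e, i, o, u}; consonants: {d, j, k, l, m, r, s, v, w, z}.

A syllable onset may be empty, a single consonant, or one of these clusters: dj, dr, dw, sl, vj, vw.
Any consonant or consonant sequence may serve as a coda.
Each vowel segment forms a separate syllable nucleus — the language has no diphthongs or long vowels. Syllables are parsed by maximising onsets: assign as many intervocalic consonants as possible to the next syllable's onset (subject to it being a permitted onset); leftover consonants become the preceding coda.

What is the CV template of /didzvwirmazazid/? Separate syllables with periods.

CVCC.CCVC.CV.CV.CVC

Nuclei (vowels): i, i, a, a, i → 5 syllables.
σ1/σ2 boundary: /dzvw/ — longest licit onset from the right is /vw/, leaving /dz/ as coda.
σ2/σ3 boundary: /rm/ splits as /r/ + /m/ (/m/ is the longest suffix that is a licit onset).
σ3/σ4 boundary: just /z/ — single C goes to the following onset.
σ4/σ5 boundary: /z/ is a single consonant, so it becomes the next onset.
Putting it together: didz.vwir.ma.za.zid.
Mapping each syllable to C/V: /didz/ → CVCC, /vwir/ → CCVC, /ma/ → CV, /za/ → CV, /zid/ → CVC.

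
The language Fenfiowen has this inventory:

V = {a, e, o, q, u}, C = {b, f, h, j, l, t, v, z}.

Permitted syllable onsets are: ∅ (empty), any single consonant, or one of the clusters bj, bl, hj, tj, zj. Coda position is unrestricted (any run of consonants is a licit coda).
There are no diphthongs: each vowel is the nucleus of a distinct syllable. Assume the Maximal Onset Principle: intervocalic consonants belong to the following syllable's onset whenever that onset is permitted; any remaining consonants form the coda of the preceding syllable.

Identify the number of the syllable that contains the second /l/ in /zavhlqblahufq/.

The vowels are a, q, a, u, q — 5 nuclei, so 5 syllables.
Between /a/ (V1) and /q/ (V2): cluster /vhl/ — the longest permitted-onset suffix is /l/; onset = /l/, preceding coda = /vh/.
Between /q/ (V2) and /a/ (V3): /bl/ — entire cluster is a permitted onset → onset /bl/, coda ∅.
Between /a/ (V3) and /u/ (V4): /h/ is a single consonant, so it becomes the next onset.
Between /u/ (V4) and /q/ (V5): /f/ is a single consonant, so it becomes the next onset.
Putting it together: zavh.lq.bla.hu.fq.
The second /l/ is in the onset of syllable 3 (/bla/).

3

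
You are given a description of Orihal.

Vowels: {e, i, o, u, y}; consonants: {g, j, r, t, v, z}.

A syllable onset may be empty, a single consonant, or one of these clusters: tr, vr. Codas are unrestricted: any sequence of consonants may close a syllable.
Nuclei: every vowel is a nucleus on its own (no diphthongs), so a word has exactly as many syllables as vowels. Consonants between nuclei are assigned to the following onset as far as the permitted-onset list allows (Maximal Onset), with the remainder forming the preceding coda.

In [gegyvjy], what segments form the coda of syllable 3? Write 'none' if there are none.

Vowels present: e, y, y; each is a nucleus, giving 3 syllables.
/e…y/ gap (V1→V2): just /g/ — single C goes to the following onset.
/y…y/ gap (V2→V3): /vj/; trying suffixes from longest down, /j/ is the first permitted one, so coda /v/ | onset /j/.
Putting it together: ge.gyv.jy.
Syllable 3 is /jy/: onset /j/, nucleus /y/, coda ∅.

none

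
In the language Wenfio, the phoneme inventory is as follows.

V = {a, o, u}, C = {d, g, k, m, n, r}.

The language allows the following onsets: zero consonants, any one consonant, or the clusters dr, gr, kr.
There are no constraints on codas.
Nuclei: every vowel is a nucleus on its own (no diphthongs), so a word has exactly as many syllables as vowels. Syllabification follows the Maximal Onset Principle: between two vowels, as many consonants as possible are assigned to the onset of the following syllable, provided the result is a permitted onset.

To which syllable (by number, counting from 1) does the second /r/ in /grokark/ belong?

2

Nuclei (vowels): o, a → 2 syllables.
σ1/σ2 boundary: /k/ is a single consonant, so it becomes the next onset.
So the parse is gro.kark.
The second /r/ is in the coda of syllable 2 (/kark/).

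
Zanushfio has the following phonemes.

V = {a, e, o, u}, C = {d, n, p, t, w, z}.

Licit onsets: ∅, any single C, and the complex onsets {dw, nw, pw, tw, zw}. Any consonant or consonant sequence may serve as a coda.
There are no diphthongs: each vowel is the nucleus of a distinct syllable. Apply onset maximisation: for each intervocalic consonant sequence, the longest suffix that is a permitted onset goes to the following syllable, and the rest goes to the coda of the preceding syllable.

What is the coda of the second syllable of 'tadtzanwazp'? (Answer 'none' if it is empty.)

The vowels are a, a, a — 3 nuclei, so 3 syllables.
σ1/σ2 boundary: /dtz/; trying suffixes from longest down, /z/ is the first permitted one, so coda /dt/ | onset /z/.
σ2/σ3 boundary: /nw/ is a licit onset in full, so it all attaches to the next syllable.
Putting it together: tadt.za.nwazp.
Syllable 2 is /za/: onset /z/, nucleus /a/, coda ∅.

none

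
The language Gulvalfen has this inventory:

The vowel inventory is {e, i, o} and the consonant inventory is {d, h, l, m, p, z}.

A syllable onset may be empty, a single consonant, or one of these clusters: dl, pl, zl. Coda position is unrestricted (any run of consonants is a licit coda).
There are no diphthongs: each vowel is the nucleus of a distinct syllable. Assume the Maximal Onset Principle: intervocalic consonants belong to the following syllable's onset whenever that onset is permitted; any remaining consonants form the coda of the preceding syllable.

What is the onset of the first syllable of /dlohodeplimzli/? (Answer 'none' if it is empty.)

The vowels are o, o, e, i, i — 5 nuclei, so 5 syllables.
σ1/σ2 boundary: /h/ → onset of the next syllable (single consonants are always licit onsets).
σ2/σ3 boundary: /d/ is a single consonant, so it becomes the next onset.
σ3/σ4 boundary: /pl/ is a licit onset in full, so it all attaches to the next syllable.
σ4/σ5 boundary: /mzl/ — longest licit onset from the right is /zl/, leaving /m/ as coda.
Putting it together: dlo.ho.de.plim.zli.
Syllable 1 is /dlo/: onset /dl/, nucleus /o/, coda ∅.

dl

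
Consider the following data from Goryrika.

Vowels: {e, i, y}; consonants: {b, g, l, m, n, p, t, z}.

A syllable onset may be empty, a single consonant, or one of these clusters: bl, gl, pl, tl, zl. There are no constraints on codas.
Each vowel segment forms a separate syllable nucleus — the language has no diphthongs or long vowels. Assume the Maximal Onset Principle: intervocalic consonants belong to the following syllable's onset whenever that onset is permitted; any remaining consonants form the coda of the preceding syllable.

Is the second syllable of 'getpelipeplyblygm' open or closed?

Vowels present: e, e, i, e, y, y; each is a nucleus, giving 6 syllables.
Between /e/ (V1) and /e/ (V2): /tp/ — longest licit onset from the right is /p/, leaving /t/ as coda.
Between /e/ (V2) and /i/ (V3): /l/ → onset of the next syllable (single consonants are always licit onsets).
Between /i/ (V3) and /e/ (V4): just /p/ — single C goes to the following onset.
Between /e/ (V4) and /y/ (V5): /pl/ is a licit onset in full, so it all attaches to the next syllable.
Between /y/ (V5) and /y/ (V6): cluster /bl/ — /bl/ is itself a permitted onset, so the whole cluster goes right; preceding coda = ∅.
Syllabification: get.pe.li.pe.ply.blygm.
Syllable 2 is /pe/; it ends in its nucleus with no coda, so it is open.

open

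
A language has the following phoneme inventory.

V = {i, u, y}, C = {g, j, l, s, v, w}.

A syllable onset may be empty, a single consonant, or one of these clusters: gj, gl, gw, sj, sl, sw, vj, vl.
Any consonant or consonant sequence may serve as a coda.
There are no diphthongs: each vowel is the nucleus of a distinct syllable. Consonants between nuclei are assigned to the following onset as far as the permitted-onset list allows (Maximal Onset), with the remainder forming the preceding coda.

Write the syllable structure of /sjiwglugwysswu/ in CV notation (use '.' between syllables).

CCVC.CCV.CCVC.CCV

Nuclei (vowels): i, u, y, u → 4 syllables.
σ1/σ2 boundary: cluster /wgl/ — the longest permitted-onset suffix is /gl/; onset = /gl/, preceding coda = /w/.
σ2/σ3 boundary: /gw/ — entire cluster is a permitted onset → onset /gw/, coda ∅.
σ3/σ4 boundary: /ssw/ splits as /s/ + /sw/ (/sw/ is the longest suffix that is a licit onset).
Result: sjiw.glu.gwys.swu.
Mapping each syllable to C/V: /sjiw/ → CCVC, /glu/ → CCV, /gwys/ → CCVC, /swu/ → CCV.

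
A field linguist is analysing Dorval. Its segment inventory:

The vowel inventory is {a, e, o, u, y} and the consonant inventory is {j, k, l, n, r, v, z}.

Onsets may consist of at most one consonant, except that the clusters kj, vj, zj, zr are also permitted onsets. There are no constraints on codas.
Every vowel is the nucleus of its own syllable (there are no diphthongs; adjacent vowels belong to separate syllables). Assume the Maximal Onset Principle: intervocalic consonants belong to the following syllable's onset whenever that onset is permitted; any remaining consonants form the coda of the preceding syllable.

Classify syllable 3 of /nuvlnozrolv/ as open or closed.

closed

Vowels present: u, o, o; each is a nucleus, giving 3 syllables.
σ1/σ2 boundary: /vln/ splits as /vl/ + /n/ (/n/ is the longest suffix that is a licit onset).
σ2/σ3 boundary: /zr/ — entire cluster is a permitted onset → onset /zr/, coda ∅.
Result: nuvl.no.zrolv.
Syllable 3 is /zrolv/ with coda /lv/, so it is closed.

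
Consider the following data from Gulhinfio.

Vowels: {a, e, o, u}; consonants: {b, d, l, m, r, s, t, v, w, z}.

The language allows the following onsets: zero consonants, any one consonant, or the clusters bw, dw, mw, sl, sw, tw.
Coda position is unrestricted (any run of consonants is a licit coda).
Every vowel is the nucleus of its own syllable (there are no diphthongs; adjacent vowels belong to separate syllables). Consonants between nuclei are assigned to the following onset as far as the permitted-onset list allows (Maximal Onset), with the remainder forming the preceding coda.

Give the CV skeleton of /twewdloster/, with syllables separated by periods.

The vowels are e, o, e — 3 nuclei, so 3 syllables.
Between /e/ (V1) and /o/ (V2): /wdl/ — longest licit onset from the right is /l/, leaving /wd/ as coda.
Between /o/ (V2) and /e/ (V3): cluster /st/ — the longest permitted-onset suffix is /t/; onset = /t/, preceding coda = /s/.
So the parse is twewd.los.ter.
Mapping each syllable to C/V: /twewd/ → CCVCC, /los/ → CVC, /ter/ → CVC.

CCVCC.CVC.CVC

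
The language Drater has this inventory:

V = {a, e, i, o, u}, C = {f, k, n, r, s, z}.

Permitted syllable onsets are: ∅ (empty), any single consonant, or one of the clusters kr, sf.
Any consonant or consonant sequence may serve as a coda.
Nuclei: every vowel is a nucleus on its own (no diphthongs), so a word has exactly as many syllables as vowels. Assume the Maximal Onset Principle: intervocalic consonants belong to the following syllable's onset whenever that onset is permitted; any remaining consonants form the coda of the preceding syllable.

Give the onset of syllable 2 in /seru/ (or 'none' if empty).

r

Vowels present: e, u; each is a nucleus, giving 2 syllables.
V1 /e/ – V2 /u/: /r/ → onset of the next syllable (single consonants are always licit onsets).
Putting it together: se.ru.
Syllable 2 is /ru/: onset /r/, nucleus /u/, coda ∅.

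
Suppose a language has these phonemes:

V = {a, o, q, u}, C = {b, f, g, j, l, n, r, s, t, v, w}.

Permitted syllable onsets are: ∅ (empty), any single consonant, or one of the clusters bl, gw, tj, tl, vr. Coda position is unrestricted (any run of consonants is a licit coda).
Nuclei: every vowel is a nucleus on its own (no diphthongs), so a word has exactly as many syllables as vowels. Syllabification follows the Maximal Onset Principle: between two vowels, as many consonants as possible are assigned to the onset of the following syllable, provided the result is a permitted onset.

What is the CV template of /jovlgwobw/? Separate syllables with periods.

Vowels present: o, o; each is a nucleus, giving 2 syllables.
/o…o/ gap (V1→V2): /vlgw/ splits as /vl/ + /gw/ (/gw/ is the longest suffix that is a licit onset).
Syllabification: jovl.gwobw.
Mapping each syllable to C/V: /jovl/ → CVCC, /gwobw/ → CCVCC.

CVCC.CCVCC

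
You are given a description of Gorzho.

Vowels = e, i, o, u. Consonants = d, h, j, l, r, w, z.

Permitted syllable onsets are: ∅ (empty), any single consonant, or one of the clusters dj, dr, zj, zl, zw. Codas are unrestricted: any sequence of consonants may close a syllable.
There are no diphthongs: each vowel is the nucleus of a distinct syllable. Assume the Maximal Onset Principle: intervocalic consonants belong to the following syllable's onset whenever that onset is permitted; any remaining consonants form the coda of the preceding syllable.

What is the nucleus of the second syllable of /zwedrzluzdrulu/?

Vowels present: e, u, u, u; each is a nucleus, giving 4 syllables.
The second nucleus (vowel 2 from the left) is /u/.

u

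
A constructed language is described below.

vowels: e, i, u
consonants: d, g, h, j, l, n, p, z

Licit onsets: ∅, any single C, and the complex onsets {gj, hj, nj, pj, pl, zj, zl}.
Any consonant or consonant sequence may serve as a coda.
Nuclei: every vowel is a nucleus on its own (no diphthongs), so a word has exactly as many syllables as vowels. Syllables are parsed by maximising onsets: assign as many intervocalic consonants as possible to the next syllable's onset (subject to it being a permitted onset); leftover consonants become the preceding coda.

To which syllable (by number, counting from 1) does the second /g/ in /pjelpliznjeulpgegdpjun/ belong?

5

The vowels are e, i, e, u, e, u — 6 nuclei, so 6 syllables.
/e…i/ gap (V1→V2): /lpl/ splits as /l/ + /pl/ (/pl/ is the longest suffix that is a licit onset).
/i…e/ gap (V2→V3): /znj/ splits as /z/ + /nj/ (/nj/ is the longest suffix that is a licit onset).
/e…u/ gap (V3→V4): hiatus — the boundary sits between the two vowels.
/u…e/ gap (V4→V5): /lpg/; trying suffixes from longest down, /g/ is the first permitted one, so coda /lp/ | onset /g/.
/e…u/ gap (V5→V6): /gdpj/; trying suffixes from longest down, /pj/ is the first permitted one, so coda /gd/ | onset /pj/.
Result: pjel.pliz.nje.ulp.gegd.pjun.
The second /g/ is in the coda of syllable 5 (/gegd/).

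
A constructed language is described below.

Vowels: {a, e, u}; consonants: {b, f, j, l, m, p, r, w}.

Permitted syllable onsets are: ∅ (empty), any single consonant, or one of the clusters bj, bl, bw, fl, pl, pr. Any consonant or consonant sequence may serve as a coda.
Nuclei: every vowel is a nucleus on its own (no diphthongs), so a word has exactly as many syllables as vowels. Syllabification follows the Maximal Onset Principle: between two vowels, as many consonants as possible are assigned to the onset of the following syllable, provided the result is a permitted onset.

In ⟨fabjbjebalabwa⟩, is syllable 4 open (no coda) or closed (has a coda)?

Vowels present: a, e, a, a, a; each is a nucleus, giving 5 syllables.
σ1/σ2 boundary: cluster /bjbj/ — the longest permitted-onset suffix is /bj/; onset = /bj/, preceding coda = /bj/.
σ2/σ3 boundary: /b/ is a single consonant, so it becomes the next onset.
σ3/σ4 boundary: just /l/ — single C goes to the following onset.
σ4/σ5 boundary: cluster /bw/ — /bw/ is itself a permitted onset, so the whole cluster goes right; preceding coda = ∅.
Result: fabj.bje.ba.la.bwa.
Syllable 4 is /la/; it ends in its nucleus with no coda, so it is open.

open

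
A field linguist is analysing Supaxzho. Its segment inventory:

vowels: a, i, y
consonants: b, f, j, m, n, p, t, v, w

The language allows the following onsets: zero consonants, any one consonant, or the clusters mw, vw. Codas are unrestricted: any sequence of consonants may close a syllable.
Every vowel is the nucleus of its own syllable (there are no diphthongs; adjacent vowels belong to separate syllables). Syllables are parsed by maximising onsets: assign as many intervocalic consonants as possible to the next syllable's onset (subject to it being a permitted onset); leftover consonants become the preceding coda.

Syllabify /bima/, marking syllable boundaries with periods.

Nuclei (vowels): i, a → 2 syllables.
V1 /i/ – V2 /a/: /m/ → onset of the next syllable (single consonants are always licit onsets).

bi.ma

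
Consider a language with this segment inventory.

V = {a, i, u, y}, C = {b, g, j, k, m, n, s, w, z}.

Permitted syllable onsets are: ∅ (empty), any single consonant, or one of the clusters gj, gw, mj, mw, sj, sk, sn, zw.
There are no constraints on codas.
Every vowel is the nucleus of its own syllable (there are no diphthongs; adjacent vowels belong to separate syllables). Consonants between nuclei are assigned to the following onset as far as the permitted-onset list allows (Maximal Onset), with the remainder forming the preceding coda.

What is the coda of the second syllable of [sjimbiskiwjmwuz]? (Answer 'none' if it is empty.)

none

Vowels present: i, i, i, u; each is a nucleus, giving 4 syllables.
/i…i/ gap (V1→V2): cluster /mb/ — the longest permitted-onset suffix is /b/; onset = /b/, preceding coda = /m/.
/i…i/ gap (V2→V3): cluster /sk/ — /sk/ is itself a permitted onset, so the whole cluster goes right; preceding coda = ∅.
/i…u/ gap (V3→V4): /wjmw/ — longest licit onset from the right is /mw/, leaving /wj/ as coda.
Result: sjim.bi.skiwj.mwuz.
Syllable 2 is /bi/: onset /b/, nucleus /i/, coda ∅.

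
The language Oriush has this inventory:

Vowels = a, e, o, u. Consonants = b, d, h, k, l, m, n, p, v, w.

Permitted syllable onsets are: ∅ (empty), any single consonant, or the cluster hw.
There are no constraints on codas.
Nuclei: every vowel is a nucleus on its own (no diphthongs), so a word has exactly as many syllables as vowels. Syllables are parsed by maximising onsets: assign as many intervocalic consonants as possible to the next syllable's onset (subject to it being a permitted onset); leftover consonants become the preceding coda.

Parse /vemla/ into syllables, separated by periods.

vem.la

Vowels present: e, a; each is a nucleus, giving 2 syllables.
/e…a/ gap (V1→V2): /ml/ splits as /m/ + /l/ (/l/ is the longest suffix that is a licit onset).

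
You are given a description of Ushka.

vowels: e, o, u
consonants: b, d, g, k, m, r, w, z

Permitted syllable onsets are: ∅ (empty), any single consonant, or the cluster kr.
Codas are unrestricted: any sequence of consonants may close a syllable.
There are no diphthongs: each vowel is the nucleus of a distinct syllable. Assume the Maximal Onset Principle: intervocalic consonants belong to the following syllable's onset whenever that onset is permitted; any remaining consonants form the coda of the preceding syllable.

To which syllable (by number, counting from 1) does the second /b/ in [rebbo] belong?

The vowels are e, o — 2 nuclei, so 2 syllables.
/e…o/ gap (V1→V2): /bb/ — longest licit onset from the right is /b/, leaving /b/ as coda.
Result: reb.bo.
The second /b/ is in the onset of syllable 2 (/bo/).

2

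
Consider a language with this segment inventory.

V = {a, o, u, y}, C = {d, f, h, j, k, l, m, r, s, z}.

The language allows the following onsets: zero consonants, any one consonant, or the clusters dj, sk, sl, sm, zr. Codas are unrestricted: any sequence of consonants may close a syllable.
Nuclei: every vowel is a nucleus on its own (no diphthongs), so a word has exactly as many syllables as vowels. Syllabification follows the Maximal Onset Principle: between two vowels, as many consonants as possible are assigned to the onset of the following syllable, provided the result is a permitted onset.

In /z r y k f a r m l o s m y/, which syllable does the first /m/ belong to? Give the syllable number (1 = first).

2

Nuclei (vowels): y, a, o, y → 4 syllables.
Between /y/ (V1) and /a/ (V2): cluster /kf/ — the longest permitted-onset suffix is /f/; onset = /f/, preceding coda = /k/.
Between /a/ (V2) and /o/ (V3): /rml/; trying suffixes from longest down, /l/ is the first permitted one, so coda /rm/ | onset /l/.
Between /o/ (V3) and /y/ (V4): /sm/ is a licit onset in full, so it all attaches to the next syllable.
Syllabification: zryk.farm.lo.smy.
The first /m/ is in the coda of syllable 2 (/farm/).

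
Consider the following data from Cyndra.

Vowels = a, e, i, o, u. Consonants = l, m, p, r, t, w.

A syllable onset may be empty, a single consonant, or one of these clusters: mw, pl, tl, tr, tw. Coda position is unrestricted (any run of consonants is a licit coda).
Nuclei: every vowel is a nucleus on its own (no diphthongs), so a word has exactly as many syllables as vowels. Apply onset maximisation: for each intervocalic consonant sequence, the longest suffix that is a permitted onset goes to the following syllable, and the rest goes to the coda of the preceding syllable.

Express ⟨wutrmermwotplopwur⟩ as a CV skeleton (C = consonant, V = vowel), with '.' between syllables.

The vowels are u, e, o, o, u — 5 nuclei, so 5 syllables.
σ1/σ2 boundary: /trm/; trying suffixes from longest down, /m/ is the first permitted one, so coda /tr/ | onset /m/.
σ2/σ3 boundary: /rmw/ splits as /r/ + /mw/ (/mw/ is the longest suffix that is a licit onset).
σ3/σ4 boundary: /tpl/ splits as /t/ + /pl/ (/pl/ is the longest suffix that is a licit onset).
σ4/σ5 boundary: /pw/ — longest licit onset from the right is /w/, leaving /p/ as coda.
So the parse is wutr.mer.mwot.plop.wur.
Mapping each syllable to C/V: /wutr/ → CVCC, /mer/ → CVC, /mwot/ → CCVC, /plop/ → CCVC, /wur/ → CVC.

CVCC.CVC.CCVC.CCVC.CVC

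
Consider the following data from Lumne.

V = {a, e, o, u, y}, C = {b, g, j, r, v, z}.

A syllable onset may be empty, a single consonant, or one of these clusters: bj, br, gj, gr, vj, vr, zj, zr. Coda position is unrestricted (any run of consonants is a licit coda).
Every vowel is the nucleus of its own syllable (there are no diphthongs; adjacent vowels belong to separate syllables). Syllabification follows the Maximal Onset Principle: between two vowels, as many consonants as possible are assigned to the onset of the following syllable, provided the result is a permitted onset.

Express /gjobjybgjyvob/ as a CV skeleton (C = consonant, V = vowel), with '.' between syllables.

CCV.CCVC.CCV.CVC

Nuclei (vowels): o, y, y, o → 4 syllables.
V1 /o/ – V2 /y/: /bj/ is a licit onset in full, so it all attaches to the next syllable.
V2 /y/ – V3 /y/: /bgj/ splits as /b/ + /gj/ (/gj/ is the longest suffix that is a licit onset).
V3 /y/ – V4 /o/: /v/ is a single consonant, so it becomes the next onset.
So the parse is gjo.bjyb.gjy.vob.
Mapping each syllable to C/V: /gjo/ → CCV, /bjyb/ → CCVC, /gjy/ → CCV, /vob/ → CVC.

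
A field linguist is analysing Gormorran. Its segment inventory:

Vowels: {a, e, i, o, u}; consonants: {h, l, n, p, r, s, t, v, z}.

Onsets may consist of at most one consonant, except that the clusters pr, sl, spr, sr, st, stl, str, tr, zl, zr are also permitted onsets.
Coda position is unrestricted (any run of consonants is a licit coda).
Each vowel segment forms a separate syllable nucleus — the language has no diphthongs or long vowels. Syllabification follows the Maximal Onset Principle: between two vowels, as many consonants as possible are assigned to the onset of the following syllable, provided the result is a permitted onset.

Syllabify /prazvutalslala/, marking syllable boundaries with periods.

Nuclei (vowels): a, u, a, a, a → 5 syllables.
/a…u/ gap (V1→V2): /zv/; trying suffixes from longest down, /v/ is the first permitted one, so coda /z/ | onset /v/.
/u…a/ gap (V2→V3): just /t/ — single C goes to the following onset.
/a…a/ gap (V3→V4): /lsl/ splits as /l/ + /sl/ (/sl/ is the longest suffix that is a licit onset).
/a…a/ gap (V4→V5): /l/ is a single consonant, so it becomes the next onset.

praz.vu.tal.sla.la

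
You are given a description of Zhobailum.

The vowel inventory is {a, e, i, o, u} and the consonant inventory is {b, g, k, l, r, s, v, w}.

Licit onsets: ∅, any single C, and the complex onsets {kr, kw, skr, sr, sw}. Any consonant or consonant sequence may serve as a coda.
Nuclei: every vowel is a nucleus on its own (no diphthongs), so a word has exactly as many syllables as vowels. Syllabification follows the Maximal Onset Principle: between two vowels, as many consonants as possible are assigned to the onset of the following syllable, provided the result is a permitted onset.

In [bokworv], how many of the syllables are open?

Vowels present: o, o; each is a nucleus, giving 2 syllables.
Between /o/ (V1) and /o/ (V2): cluster /kw/ — /kw/ is itself a permitted onset, so the whole cluster goes right; preceding coda = ∅.
Result: bo.kworv.
Classifying each syllable: /bo/ (open), /kworv/ (closed).
Open syllables: 1.

1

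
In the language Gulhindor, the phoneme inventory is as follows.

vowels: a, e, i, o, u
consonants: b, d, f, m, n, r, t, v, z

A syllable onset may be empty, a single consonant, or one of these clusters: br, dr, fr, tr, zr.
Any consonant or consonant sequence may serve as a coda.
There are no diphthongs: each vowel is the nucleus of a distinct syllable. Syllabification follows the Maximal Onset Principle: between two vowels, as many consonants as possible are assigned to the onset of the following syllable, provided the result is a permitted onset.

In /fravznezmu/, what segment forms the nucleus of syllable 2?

e

Vowels present: a, e, u; each is a nucleus, giving 3 syllables.
The second nucleus (vowel 2 from the left) is /e/.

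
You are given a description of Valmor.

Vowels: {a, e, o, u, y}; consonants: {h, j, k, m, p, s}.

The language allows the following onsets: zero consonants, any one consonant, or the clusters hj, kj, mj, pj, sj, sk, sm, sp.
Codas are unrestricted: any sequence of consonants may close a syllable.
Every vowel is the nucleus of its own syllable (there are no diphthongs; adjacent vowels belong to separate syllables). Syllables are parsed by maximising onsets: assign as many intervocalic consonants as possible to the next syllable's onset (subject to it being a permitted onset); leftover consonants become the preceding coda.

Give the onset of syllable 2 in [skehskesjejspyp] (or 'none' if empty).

The vowels are e, e, e, y — 4 nuclei, so 4 syllables.
σ1/σ2 boundary: /hsk/; trying suffixes from longest down, /sk/ is the first permitted one, so coda /h/ | onset /sk/.
σ2/σ3 boundary: /sj/ is a licit onset in full, so it all attaches to the next syllable.
σ3/σ4 boundary: /jsp/; trying suffixes from longest down, /sp/ is the first permitted one, so coda /j/ | onset /sp/.
Putting it together: skeh.ske.sjej.spyp.
Syllable 2 is /ske/: onset /sk/, nucleus /e/, coda ∅.

sk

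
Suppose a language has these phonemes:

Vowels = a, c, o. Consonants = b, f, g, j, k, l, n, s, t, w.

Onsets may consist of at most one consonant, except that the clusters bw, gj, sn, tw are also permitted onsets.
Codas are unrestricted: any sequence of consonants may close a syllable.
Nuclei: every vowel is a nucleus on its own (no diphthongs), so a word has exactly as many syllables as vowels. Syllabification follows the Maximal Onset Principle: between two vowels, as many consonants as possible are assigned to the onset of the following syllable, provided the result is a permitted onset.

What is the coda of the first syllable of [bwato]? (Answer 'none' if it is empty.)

none

The vowels are a, o — 2 nuclei, so 2 syllables.
σ1/σ2 boundary: /t/ is a single consonant, so it becomes the next onset.
So the parse is bwa.to.
Syllable 1 is /bwa/: onset /bw/, nucleus /a/, coda ∅.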